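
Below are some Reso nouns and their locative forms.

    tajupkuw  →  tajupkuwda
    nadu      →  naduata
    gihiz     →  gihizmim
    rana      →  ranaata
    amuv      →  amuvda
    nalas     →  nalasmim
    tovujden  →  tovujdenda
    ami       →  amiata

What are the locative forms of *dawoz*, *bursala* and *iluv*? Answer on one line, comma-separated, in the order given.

The alternation tracks the final sound of the stem — -mim when the stem ends in a sibilant (*gihiz*, *nalas*); -da when the stem ends in a non-sibilant consonant (*tajupkuw*, *amuv*, *tovujden*); -ata when the stem ends in a vowel (*nadu*, *rana*, *ami*).
Since the final sound of *dawoz* is /z/ (a sibilant), it takes -mim, giving *dawozmim*.
*bursala* — final sound /a/ (a vowel) → -ata → *bursalaata*.
*iluv* — final sound /v/ (a non-sibilant consonant) → -da → *iluvda*.

dawozmim, bursalaata, iluvda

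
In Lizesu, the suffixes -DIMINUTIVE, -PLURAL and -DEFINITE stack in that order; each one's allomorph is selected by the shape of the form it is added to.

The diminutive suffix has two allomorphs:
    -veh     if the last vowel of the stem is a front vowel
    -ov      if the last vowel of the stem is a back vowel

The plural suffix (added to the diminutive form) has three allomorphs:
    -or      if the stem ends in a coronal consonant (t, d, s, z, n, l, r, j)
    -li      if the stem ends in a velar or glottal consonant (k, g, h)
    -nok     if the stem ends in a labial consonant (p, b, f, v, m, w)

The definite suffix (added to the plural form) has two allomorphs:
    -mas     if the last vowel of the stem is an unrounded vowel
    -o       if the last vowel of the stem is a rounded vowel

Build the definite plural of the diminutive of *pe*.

The last vowel of *pe* is /e/, which is a front vowel, so the diminutive suffix is -veh, giving *peveh*.
The final consonant of the diminutive form *peveh* is /h/, which is velar/glottal, so the plural suffix is -li, giving *pevehli*.
The last vowel of the plural form *pevehli* is /i/, which is an unrounded vowel, so the definite suffix is -mas, giving *pevehlimas*.

pevehlimas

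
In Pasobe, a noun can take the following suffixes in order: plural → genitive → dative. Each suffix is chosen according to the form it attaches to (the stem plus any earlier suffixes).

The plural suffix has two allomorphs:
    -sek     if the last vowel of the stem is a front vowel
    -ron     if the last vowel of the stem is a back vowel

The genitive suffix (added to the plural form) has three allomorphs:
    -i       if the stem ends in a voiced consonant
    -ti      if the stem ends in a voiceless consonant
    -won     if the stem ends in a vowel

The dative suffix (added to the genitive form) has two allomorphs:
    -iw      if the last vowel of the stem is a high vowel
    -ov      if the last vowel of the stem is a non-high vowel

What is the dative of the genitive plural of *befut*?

The last vowel of *befut* is /u/, which is a back vowel, so the plural suffix is -ron, giving *befutron*.
The plural form *befutron* — final sound /n/ (a voiced consonant) → -i → *befutroni*.
The genitive form *befutroni* — last vowel /i/ (a high vowel) → -iw → *befutroniiw*.

befutroniiw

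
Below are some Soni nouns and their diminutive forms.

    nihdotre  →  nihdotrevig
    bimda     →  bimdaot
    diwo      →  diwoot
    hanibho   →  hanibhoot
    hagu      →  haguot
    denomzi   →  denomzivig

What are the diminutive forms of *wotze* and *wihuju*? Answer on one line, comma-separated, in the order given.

Looking at the last vowel of each stem: -vig when the last vowel of the stem is a front vowel (*nihdotre*, *denomzi*); -ot when the last vowel of the stem is a back vowel (*bimda*, *diwo*, *hanibho*, *hagu*).
The last vowel of *wotze* is /e/, which is a front vowel, so the suffix is -vig, giving *wotzevig*.
Since the last vowel of *wihuju* is /u/ (a back vowel), it takes -ot, giving *wihujuot*.

wotzevig, wihujuot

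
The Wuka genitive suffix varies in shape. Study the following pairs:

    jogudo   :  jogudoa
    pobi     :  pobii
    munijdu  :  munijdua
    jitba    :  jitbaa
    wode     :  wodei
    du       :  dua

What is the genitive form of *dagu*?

Looking at the last vowel of each stem: -i when the last vowel of the stem is a front vowel (*pobi*, *wode*); -a when the last vowel of the stem is a back vowel (*jogudo*, *munijdu*, *jitba*, *du*).
*dagu* — last vowel /u/ (a back vowel) → -a → *dagua*.

dagua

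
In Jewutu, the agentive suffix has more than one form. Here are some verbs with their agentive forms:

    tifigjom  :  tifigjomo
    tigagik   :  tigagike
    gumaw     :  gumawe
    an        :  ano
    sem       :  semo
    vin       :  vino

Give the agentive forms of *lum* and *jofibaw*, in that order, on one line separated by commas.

The suffix is conditioned by the final consonant: -o when the stem ends in a nasal (*tifigjom*, *an*, *sem*, *vin*); -e when the stem ends in a non-nasal consonant (*tigagik*, *gumaw*).
*lum*: final consonant = /m/, a nasal → -o → *lumo*.
*jofibaw*: final consonant = /w/, non-nasal → -e → *jofibawe*.

lumo, jofibawe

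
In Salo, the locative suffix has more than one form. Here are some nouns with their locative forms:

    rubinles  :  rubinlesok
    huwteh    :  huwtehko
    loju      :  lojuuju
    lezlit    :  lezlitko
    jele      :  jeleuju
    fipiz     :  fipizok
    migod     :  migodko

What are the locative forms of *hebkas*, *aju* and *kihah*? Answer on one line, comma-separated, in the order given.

Looking at the final sound of each stem: -ok when the stem ends in a sibilant (*rubinles*, *fipiz*); -ko when the stem ends in a non-sibilant consonant (*huwteh*, *lezlit*, *migod*); -uju when the stem ends in a vowel (*loju*, *jele*).
*hebkas* — final sound /s/ (a sibilant) → -ok → *hebkasok*.
*aju*: final sound = /u/, a vowel → -uju → *ajuuju*.
*kihah*: final sound = /h/, a non-sibilant consonant → -ko → *kihahko*.

hebkasok, ajuuju, kihahko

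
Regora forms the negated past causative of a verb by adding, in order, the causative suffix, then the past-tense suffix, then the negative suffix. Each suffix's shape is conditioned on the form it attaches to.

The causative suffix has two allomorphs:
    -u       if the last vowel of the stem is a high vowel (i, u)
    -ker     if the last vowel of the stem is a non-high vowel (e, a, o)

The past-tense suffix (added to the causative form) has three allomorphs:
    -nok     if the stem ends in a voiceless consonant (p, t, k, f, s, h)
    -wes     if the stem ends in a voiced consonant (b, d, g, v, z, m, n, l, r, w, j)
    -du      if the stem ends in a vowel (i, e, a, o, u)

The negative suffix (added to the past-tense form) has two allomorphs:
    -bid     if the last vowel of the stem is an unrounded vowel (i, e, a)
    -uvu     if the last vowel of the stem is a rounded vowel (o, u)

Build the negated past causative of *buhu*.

buhuuduuvu

The last vowel of *buhu* is /u/, which is a high vowel, so the causative suffix is -u, giving *buhuu*.
The causative form *buhuu*: final sound = /u/, a vowel → -du → *buhuudu*.
The past-tense form *buhuudu* — last vowel /u/ (a rounded vowel) → -uvu → *buhuuduuvu*.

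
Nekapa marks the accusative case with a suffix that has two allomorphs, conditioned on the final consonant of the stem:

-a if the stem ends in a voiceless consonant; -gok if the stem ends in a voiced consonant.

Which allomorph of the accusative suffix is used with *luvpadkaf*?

-a

Since the final consonant of *luvpadkaf* is /f/ (voiceless), it takes -a.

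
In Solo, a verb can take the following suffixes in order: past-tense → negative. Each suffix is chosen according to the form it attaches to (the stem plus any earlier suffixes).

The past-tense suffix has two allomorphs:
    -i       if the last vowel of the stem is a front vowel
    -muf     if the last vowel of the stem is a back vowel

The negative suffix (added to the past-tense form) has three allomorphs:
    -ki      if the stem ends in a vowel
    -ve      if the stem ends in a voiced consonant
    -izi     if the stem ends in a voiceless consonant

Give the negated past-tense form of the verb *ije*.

ijeiki

The last vowel of *ije* is /e/, which is a front vowel, so the past-tense suffix is -i, giving *ijei*.
Since the final sound of the past-tense form *ijei* is /i/ (a vowel), it takes -ki, giving *ijeiki*.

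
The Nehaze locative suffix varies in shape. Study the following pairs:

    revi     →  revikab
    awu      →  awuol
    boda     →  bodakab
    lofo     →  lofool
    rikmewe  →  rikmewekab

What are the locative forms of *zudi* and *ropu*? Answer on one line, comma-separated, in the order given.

The pattern is rounding harmony: -ol when the last vowel of the stem is a rounded vowel (*awu*, *lofo*); -kab when the last vowel of the stem is an unrounded vowel (*revi*, *boda*, *rikmewe*).
The last vowel of *zudi* is /i/, which is an unrounded vowel, so the suffix is -kab, giving *zudikab*.
Since the last vowel of *ropu* is /u/ (a rounded vowel), it takes -ol, giving *ropuol*.

zudikab, ropuol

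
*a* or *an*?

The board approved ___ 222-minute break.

a

The indefinite article is chosen by the initial *sound* of the following word, not its spelling.
The number *222* is spoken "two hundred …", beginning with /tuː/ — a consonant sound.
So the article is *a*: The board approved a 222-minute break.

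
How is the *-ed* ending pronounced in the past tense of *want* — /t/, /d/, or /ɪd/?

The stem *want* ends in /t/ or /d/.
The -ed suffix is realized as /ɪd/ after /t, d/; as /t/ after other voiceless consonants; and as /d/ after other voiced sounds.
So -ed on *want* is pronounced /ɪd/.

/ɪd/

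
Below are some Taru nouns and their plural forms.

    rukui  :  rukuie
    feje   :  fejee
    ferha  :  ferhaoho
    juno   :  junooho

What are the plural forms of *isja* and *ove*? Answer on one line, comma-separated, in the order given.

The suffix is conditioned by the last vowel: -e when the last vowel of the stem is a front vowel (*rukui*, *feje*); -oho when the last vowel of the stem is a back vowel (*ferha*, *juno*).
Since the last vowel of *isja* is /a/ (a back vowel), it takes -oho, giving *isjaoho*.
Since the last vowel of *ove* is /e/ (a front vowel), it takes -e, giving *ovee*.

isjaoho, ovee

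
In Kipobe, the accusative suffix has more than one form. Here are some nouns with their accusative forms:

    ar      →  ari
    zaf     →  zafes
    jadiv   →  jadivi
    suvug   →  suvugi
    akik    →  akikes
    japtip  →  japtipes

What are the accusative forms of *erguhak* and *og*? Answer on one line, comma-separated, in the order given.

Looking at the final consonant of each stem: -es when the stem ends in a voiceless consonant (*zaf*, *akik*, *japtip*); -i when the stem ends in a voiced consonant (*ar*, *jadiv*, *suvug*).
*erguhak* — final consonant /k/ (voiceless) → -es → *erguhakes*.
The final consonant of *og* is /g/, which is voiced, so the suffix is -i, giving *ogi*.

erguhakes, ogi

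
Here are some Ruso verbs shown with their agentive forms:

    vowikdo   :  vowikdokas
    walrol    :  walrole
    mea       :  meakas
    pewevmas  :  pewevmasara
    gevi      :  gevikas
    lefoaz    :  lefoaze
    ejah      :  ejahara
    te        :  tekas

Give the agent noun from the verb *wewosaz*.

wewosaze

The alternation tracks the final sound of the stem — -ara when the stem ends in a voiceless consonant (*pewevmas*, *ejah*); -e when the stem ends in a voiced consonant (*walrol*, *lefoaz*); -kas when the stem ends in a vowel (*vowikdo*, *mea*, *gevi*, *te*).
Since the final sound of *wewosaz* is /z/ (a voiced consonant), it takes -e, giving *wewosaze*.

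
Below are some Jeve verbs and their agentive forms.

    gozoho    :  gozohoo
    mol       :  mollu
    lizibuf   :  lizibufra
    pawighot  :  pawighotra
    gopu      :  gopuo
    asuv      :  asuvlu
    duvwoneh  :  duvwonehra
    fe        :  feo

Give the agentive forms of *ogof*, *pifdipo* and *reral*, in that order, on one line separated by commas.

ogofra, pifdipoo, rerallu

Looking at the final sound of each stem: -ra when the stem ends in a voiceless consonant (*lizibuf*, *pawighot*, *duvwoneh*); -lu when the stem ends in a voiced consonant (*mol*, *asuv*); -o when the stem ends in a vowel (*gozoho*, *gopu*, *fe*).
The final sound of *ogof* is /f/, which is a voiceless consonant, so the suffix is -ra, giving *ogofra*.
Since the final sound of *pifdipo* is /o/ (a vowel), it takes -o, giving *pifdipoo*.
*reral*: final sound = /l/, a voiced consonant → -lu → *rerallu*.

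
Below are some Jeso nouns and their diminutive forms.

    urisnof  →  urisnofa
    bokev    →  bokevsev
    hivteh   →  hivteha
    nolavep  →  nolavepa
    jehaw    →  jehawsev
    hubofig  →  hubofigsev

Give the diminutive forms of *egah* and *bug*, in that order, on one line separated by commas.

egaha, bugsev

The alternation tracks the final consonant of the stem — -a when the stem ends in a voiceless consonant (*urisnof*, *hivteh*, *nolavep*); -sev when the stem ends in a voiced consonant (*bokev*, *jehaw*, *hubofig*).
The final consonant of *egah* is /h/, which is voiceless, so the suffix is -a, giving *egaha*.
*bug* — final consonant /g/ (voiced) → -sev → *bugsev*.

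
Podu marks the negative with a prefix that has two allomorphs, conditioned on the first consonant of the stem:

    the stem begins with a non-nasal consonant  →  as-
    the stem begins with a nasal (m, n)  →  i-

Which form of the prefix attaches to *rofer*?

as-

*rofer* — first consonant /r/ (non-nasal) → as-.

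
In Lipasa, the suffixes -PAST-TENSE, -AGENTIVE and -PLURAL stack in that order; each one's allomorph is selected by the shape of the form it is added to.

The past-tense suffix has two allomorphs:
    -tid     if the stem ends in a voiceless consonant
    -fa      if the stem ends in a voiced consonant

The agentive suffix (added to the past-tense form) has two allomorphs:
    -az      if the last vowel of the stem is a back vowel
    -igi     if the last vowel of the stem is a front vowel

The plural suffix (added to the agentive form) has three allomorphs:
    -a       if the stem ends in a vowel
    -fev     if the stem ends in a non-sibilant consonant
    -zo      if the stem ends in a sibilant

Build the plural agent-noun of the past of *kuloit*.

kuloittidigia

*kuloit* — final consonant /t/ (voiceless) → -tid → *kuloittid*.
The past-tense form *kuloittid*: last vowel = /i/, a front vowel → -igi → *kuloittidigi*.
The agentive form *kuloittidigi*: final sound = /i/, a vowel → -a → *kuloittidigia*.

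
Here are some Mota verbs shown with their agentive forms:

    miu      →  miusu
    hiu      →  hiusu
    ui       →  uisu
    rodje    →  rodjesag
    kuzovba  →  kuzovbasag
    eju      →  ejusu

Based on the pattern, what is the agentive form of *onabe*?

onabesag

The suffix is conditioned by the last vowel: -su when the last vowel of the stem is a high vowel (*miu*, *hiu*, *ui*, *eju*); -sag when the last vowel of the stem is a non-high vowel (*rodje*, *kuzovba*).
*onabe* — last vowel /e/ (a non-high vowel) → -sag → *onabesag*.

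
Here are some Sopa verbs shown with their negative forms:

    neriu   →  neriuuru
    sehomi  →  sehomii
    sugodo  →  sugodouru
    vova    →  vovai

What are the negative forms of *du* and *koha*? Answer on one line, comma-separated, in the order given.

The pattern is rounding harmony: -uru when the last vowel of the stem is a rounded vowel (*neriu*, *sugodo*); -i when the last vowel of the stem is an unrounded vowel (*sehomi*, *vova*).
The last vowel of *du* is /u/, which is a rounded vowel, so the suffix is -uru, giving *duuru*.
*koha*: last vowel = /a/, an unrounded vowel → -i → *kohai*.

duuru, kohai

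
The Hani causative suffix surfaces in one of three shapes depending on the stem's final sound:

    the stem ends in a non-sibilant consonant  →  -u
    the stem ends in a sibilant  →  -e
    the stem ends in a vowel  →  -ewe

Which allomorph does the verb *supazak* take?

-u

The final sound of *supazak* is /k/, which is a non-sibilant consonant, so the suffix is -u.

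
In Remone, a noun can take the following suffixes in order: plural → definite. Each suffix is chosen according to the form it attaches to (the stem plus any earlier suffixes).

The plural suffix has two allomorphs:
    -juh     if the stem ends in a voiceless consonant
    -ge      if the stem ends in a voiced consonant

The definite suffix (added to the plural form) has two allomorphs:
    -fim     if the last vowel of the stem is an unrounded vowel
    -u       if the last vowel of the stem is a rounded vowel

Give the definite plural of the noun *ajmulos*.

*ajmulos* — final consonant /s/ (voiceless) → -juh → *ajmulosjuh*.
The last vowel of the plural form *ajmulosjuh* is /u/, which is a rounded vowel, so the definite suffix is -u, giving *ajmulosjuhu*.

ajmulosjuhu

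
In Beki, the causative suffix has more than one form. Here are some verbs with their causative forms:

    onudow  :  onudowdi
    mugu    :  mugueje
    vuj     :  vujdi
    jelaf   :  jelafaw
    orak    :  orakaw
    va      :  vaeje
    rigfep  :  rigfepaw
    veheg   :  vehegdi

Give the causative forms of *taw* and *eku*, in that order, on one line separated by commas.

Looking at the final sound of each stem: -aw when the stem ends in a voiceless consonant (*jelaf*, *orak*, *rigfep*); -di when the stem ends in a voiced consonant (*onudow*, *vuj*, *veheg*); -eje when the stem ends in a vowel (*mugu*, *va*).
*taw*: final sound = /w/, a voiced consonant → -di → *tawdi*.
Since the final sound of *eku* is /u/ (a vowel), it takes -eje, giving *ekueje*.

tawdi, ekueje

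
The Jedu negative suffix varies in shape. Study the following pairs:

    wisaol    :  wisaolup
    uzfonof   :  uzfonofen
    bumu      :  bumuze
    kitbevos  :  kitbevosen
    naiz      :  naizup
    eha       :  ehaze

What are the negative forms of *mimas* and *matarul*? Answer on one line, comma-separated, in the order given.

The alternation tracks the final sound of the stem — -en when the stem ends in a voiceless consonant (*uzfonof*, *kitbevos*); -up when the stem ends in a voiced consonant (*wisaol*, *naiz*); -ze when the stem ends in a vowel (*bumu*, *eha*).
*mimas* — final sound /s/ (a voiceless consonant) → -en → *mimasen*.
*matarul* — final sound /l/ (a voiced consonant) → -up → *matarulup*.

mimasen, matarulup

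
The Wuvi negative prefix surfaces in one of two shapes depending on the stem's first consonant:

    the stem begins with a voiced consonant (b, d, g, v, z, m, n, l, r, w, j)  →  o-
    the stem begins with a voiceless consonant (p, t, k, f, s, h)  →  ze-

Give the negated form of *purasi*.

zepurasi

*purasi* — first consonant /p/ (voiceless) → ze- → *zepurasi*.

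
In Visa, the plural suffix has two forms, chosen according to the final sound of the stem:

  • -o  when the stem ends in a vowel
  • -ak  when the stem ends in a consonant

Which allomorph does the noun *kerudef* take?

*kerudef*: final sound = /f/, a consonant → -ak.

-ak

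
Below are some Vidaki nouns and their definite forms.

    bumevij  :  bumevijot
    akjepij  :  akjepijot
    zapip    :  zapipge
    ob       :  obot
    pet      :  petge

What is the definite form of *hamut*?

hamutge

The suffix is conditioned by the final consonant: -ge when the stem ends in a voiceless consonant (*zapip*, *pet*); -ot when the stem ends in a voiced consonant (*bumevij*, *akjepij*, *ob*).
The final consonant of *hamut* is /t/, which is voiceless, so the suffix is -ge, giving *hamutge*.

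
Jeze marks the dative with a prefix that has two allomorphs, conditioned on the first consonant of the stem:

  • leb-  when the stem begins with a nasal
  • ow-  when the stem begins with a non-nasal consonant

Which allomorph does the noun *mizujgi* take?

leb-

The first consonant of *mizujgi* is /m/, which is a nasal, so the prefix is leb-.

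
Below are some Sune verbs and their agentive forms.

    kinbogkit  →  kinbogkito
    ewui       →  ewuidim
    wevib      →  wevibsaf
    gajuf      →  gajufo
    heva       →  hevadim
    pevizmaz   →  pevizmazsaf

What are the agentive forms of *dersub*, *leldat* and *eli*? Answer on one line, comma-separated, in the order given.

Looking at the final sound of each stem: -o when the stem ends in a voiceless consonant (*kinbogkit*, *gajuf*); -saf when the stem ends in a voiced consonant (*wevib*, *pevizmaz*); -dim when the stem ends in a vowel (*ewui*, *heva*).
*dersub* — final sound /b/ (a voiced consonant) → -saf → *dersubsaf*.
*leldat*: final sound = /t/, a voiceless consonant → -o → *leldato*.
*eli* — final sound /i/ (a vowel) → -dim → *elidim*.

dersubsaf, leldato, elidim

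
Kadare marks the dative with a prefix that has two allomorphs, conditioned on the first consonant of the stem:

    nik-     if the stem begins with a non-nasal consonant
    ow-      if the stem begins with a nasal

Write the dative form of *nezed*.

ownezed

Since the first consonant of *nezed* is /n/ (a nasal), it takes ow-, giving *ownezed*.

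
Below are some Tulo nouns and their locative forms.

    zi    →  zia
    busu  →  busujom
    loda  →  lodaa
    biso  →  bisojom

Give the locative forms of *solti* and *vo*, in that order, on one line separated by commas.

soltia, vojom

The pattern is rounding harmony: -jom when the last vowel of the stem is a rounded vowel (*busu*, *biso*); -a when the last vowel of the stem is an unrounded vowel (*zi*, *loda*).
*solti*: last vowel = /i/, an unrounded vowel → -a → *soltia*.
*vo* — last vowel /o/ (a rounded vowel) → -jom → *vojom*.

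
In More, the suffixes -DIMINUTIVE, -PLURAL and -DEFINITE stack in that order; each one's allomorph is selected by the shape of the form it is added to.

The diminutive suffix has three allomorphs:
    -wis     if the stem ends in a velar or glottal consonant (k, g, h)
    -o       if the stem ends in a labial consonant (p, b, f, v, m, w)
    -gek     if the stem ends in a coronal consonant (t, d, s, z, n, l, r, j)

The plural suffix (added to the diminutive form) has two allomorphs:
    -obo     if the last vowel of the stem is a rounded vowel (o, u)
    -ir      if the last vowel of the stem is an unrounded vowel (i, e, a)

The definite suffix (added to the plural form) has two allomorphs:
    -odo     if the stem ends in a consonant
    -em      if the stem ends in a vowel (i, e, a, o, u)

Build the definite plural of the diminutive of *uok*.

*uok* — final consonant /k/ (velar/glottal) → -wis → *uokwis*.
The last vowel of the diminutive form *uokwis* is /i/, which is an unrounded vowel, so the plural suffix is -ir, giving *uokwisir*.
Since the final sound of the plural form *uokwisir* is /r/ (a consonant), it takes -odo, giving *uokwisirodo*.

uokwisirodo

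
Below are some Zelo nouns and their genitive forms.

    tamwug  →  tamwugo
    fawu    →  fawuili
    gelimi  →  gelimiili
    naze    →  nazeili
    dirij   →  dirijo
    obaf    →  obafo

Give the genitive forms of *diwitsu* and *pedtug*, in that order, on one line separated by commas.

The suffix is conditioned by the final sound: -o when the stem ends in a consonant (*tamwug*, *dirij*, *obaf*); -ili when the stem ends in a vowel (*fawu*, *gelimi*, *naze*).
*diwitsu*: final sound = /u/, a vowel → -ili → *diwitsuili*.
Since the final sound of *pedtug* is /g/ (a consonant), it takes -o, giving *pedtugo*.

diwitsuili, pedtugo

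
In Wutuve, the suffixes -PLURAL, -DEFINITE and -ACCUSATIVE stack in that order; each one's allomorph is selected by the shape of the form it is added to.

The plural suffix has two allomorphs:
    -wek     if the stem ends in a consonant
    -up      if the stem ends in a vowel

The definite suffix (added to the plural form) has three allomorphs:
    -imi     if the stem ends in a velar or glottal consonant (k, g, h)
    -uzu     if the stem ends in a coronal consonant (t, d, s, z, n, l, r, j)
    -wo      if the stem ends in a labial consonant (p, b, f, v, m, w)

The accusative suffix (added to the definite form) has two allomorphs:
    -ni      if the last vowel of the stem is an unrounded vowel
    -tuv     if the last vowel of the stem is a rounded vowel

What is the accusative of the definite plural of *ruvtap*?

ruvtapwekimini

*ruvtap*: final sound = /p/, a consonant → -wek → *ruvtapwek*.
The plural form *ruvtapwek*: final consonant = /k/, velar/glottal → -imi → *ruvtapwekimi*.
The last vowel of the definite form *ruvtapwekimi* is /i/, which is an unrounded vowel, so the accusative suffix is -ni, giving *ruvtapwekimini*.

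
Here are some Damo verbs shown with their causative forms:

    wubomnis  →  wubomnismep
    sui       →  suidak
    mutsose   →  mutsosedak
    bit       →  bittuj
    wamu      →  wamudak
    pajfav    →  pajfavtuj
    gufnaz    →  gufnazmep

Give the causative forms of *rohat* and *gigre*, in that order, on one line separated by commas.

Looking at the final sound of each stem: -mep when the stem ends in a sibilant (*wubomnis*, *gufnaz*); -tuj when the stem ends in a non-sibilant consonant (*bit*, *pajfav*); -dak when the stem ends in a vowel (*sui*, *mutsose*, *wamu*).
The final sound of *rohat* is /t/, which is a non-sibilant consonant, so the suffix is -tuj, giving *rohattuj*.
The final sound of *gigre* is /e/, which is a vowel, so the suffix is -dak, giving *gigredak*.

rohattuj, gigredak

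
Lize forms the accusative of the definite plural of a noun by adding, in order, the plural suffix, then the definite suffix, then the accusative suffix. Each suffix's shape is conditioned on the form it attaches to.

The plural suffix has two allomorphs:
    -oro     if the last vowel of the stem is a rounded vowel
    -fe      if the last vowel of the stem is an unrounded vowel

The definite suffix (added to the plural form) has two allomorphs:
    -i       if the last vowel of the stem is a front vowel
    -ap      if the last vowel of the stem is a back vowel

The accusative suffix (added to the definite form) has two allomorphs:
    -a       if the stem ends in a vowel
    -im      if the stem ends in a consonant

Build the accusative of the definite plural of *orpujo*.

orpujooroapim

*orpujo*: last vowel = /o/, a rounded vowel → -oro → *orpujooro*.
The plural form *orpujooro*: last vowel = /o/, a back vowel → -ap → *orpujooroap*.
Since the final sound of the definite form *orpujooroap* is /p/ (a consonant), it takes -im, giving *orpujooroapim*.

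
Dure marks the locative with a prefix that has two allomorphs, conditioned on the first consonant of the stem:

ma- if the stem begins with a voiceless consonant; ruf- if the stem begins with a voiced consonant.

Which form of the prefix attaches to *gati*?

ruf-

*gati* — first consonant /g/ (voiced) → ruf-.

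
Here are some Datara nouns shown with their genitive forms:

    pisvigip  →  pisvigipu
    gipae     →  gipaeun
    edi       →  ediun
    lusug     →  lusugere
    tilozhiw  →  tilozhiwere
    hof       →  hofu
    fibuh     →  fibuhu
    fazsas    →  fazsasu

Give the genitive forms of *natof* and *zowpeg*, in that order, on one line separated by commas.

natofu, zowpegere

The suffix is conditioned by the final sound: -u when the stem ends in a voiceless consonant (*pisvigip*, *hof*, *fibuh*, *fazsas*); -ere when the stem ends in a voiced consonant (*lusug*, *tilozhiw*); -un when the stem ends in a vowel (*gipae*, *edi*).
Since the final sound of *natof* is /f/ (a voiceless consonant), it takes -u, giving *natofu*.
Since the final sound of *zowpeg* is /g/ (a voiced consonant), it takes -ere, giving *zowpegere*.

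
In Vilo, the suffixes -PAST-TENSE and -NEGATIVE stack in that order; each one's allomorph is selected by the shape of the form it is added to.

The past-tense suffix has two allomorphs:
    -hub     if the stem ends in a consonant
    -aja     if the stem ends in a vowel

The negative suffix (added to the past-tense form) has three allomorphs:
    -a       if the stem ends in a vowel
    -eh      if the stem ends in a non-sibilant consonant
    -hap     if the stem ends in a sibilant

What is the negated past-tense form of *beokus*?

beokushubeh

*beokus*: final sound = /s/, a consonant → -hub → *beokushub*.
The final sound of the past-tense form *beokushub* is /b/, which is a non-sibilant consonant, so the negative suffix is -eh, giving *beokushubeh*.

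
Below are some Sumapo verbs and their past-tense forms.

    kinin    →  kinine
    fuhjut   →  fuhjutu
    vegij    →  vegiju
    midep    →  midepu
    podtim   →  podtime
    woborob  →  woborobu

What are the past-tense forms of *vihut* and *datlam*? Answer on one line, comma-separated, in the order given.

Looking at the final consonant of each stem: -e when the stem ends in a nasal (*kinin*, *podtim*); -u when the stem ends in a non-nasal consonant (*fuhjut*, *vegij*, *midep*, *woborob*).
The final consonant of *vihut* is /t/, which is non-nasal, so the suffix is -u, giving *vihutu*.
*datlam* — final consonant /m/ (a nasal) → -e → *datlame*.

vihutu, datlame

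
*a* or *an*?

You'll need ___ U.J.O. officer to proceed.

a

The indefinite article is chosen by the initial *sound* of the following word, not its spelling.
The initialism *U.J.O.* is read letter by letter; the first letter, U, is pronounced /juː/, which begins with a consonant sound.
So the article is *a*: You'll need a U.J.O. officer to proceed.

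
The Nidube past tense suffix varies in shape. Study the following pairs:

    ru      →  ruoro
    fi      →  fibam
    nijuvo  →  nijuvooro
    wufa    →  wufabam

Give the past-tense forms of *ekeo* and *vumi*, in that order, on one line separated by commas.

Looking at the last vowel of each stem: -oro when the last vowel of the stem is a rounded vowel (*ru*, *nijuvo*); -bam when the last vowel of the stem is an unrounded vowel (*fi*, *wufa*).
*ekeo*: last vowel = /o/, a rounded vowel → -oro → *ekeooro*.
Since the last vowel of *vumi* is /i/ (an unrounded vowel), it takes -bam, giving *vumibam*.

ekeooro, vumibam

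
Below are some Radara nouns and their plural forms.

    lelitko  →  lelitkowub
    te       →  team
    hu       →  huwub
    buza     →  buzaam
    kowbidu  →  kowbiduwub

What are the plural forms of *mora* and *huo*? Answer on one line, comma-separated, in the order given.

The suffix is conditioned by the last vowel: -wub when the last vowel of the stem is a rounded vowel (*lelitko*, *hu*, *kowbidu*); -am when the last vowel of the stem is an unrounded vowel (*te*, *buza*).
Since the last vowel of *mora* is /a/ (an unrounded vowel), it takes -am, giving *moraam*.
*huo*: last vowel = /o/, a rounded vowel → -wub → *huowub*.

moraam, huowub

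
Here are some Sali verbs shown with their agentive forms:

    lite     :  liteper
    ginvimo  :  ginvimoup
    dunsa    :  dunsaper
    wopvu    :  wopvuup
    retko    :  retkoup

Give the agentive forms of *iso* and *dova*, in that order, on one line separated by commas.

isoup, dovaper

The suffix is conditioned by the last vowel: -up when the last vowel of the stem is a rounded vowel (*ginvimo*, *wopvu*, *retko*); -per when the last vowel of the stem is an unrounded vowel (*lite*, *dunsa*).
*iso* — last vowel /o/ (a rounded vowel) → -up → *isoup*.
*dova* — last vowel /a/ (an unrounded vowel) → -per → *dovaper*.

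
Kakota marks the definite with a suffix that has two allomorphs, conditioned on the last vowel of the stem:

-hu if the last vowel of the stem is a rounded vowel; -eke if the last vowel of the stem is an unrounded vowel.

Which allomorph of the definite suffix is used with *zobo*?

*zobo*: last vowel = /o/, a rounded vowel → -hu.

-hu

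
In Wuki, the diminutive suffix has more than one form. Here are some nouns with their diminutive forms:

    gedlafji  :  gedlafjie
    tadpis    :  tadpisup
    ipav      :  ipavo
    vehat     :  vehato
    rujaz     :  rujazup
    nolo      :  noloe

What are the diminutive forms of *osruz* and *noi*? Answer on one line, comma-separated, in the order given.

osruzup, noie

The pattern is sibilance of the final sound: -up when the stem ends in a sibilant (*tadpis*, *rujaz*); -o when the stem ends in a non-sibilant consonant (*ipav*, *vehat*); -e when the stem ends in a vowel (*gedlafji*, *nolo*).
The final sound of *osruz* is /z/, which is a sibilant, so the suffix is -up, giving *osruzup*.
*noi* — final sound /i/ (a vowel) → -e → *noie*.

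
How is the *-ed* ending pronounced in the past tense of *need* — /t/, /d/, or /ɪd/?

/ɪd/

The stem *need* ends in /t/ or /d/.
The -ed suffix is realized as /ɪd/ after /t, d/; as /t/ after other voiceless consonants; and as /d/ after other voiced sounds.
So -ed on *need* is pronounced /ɪd/.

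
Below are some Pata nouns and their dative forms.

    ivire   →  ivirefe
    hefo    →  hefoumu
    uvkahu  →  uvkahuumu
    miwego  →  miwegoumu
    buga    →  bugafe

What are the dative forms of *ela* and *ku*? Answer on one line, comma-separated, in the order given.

elafe, kuumu

Looking at the last vowel of each stem: -umu when the last vowel of the stem is a rounded vowel (*hefo*, *uvkahu*, *miwego*); -fe when the last vowel of the stem is an unrounded vowel (*ivire*, *buga*).
The last vowel of *ela* is /a/, which is an unrounded vowel, so the suffix is -fe, giving *elafe*.
*ku*: last vowel = /u/, a rounded vowel → -umu → *kuumu*.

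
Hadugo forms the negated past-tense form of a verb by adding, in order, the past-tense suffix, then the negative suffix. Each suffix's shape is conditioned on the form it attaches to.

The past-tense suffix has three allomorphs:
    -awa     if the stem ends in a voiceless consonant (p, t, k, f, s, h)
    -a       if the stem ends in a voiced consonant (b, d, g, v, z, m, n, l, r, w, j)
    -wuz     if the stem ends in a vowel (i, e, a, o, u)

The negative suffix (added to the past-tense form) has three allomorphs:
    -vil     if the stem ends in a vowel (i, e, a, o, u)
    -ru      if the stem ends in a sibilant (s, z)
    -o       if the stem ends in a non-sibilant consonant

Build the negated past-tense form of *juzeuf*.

Since the final sound of *juzeuf* is /f/ (a voiceless consonant), it takes -awa, giving *juzeufawa*.
The final sound of the past-tense form *juzeufawa* is /a/, which is a vowel, so the negative suffix is -vil, giving *juzeufawavil*.

juzeufawavil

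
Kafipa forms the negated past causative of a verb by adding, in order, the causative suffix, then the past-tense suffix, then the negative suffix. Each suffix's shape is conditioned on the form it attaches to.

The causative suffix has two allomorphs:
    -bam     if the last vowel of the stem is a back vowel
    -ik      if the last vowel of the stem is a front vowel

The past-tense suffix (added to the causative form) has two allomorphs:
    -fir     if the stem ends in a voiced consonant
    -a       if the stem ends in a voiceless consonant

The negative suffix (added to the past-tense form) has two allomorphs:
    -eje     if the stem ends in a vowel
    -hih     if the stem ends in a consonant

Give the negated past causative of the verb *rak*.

*rak* — last vowel /a/ (a back vowel) → -bam → *rakbam*.
Since the final consonant of the causative form *rakbam* is /m/ (voiced), it takes -fir, giving *rakbamfir*.
The past-tense form *rakbamfir* — final sound /r/ (a consonant) → -hih → *rakbamfirhih*.

rakbamfirhih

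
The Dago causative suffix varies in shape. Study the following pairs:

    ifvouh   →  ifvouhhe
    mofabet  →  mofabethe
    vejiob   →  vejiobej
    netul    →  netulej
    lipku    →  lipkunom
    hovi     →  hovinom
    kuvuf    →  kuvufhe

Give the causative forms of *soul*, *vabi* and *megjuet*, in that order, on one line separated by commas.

The pattern is voicing of the final sound: -he when the stem ends in a voiceless consonant (*ifvouh*, *mofabet*, *kuvuf*); -ej when the stem ends in a voiced consonant (*vejiob*, *netul*); -nom when the stem ends in a vowel (*lipku*, *hovi*).
*soul* — final sound /l/ (a voiced consonant) → -ej → *soulej*.
*vabi* — final sound /i/ (a vowel) → -nom → *vabinom*.
Since the final sound of *megjuet* is /t/ (a voiceless consonant), it takes -he, giving *megjuethe*.

soulej, vabinom, megjuethe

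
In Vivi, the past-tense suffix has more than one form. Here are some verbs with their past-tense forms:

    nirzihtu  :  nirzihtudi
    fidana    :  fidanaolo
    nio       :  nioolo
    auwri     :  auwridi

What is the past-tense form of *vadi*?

The suffix is conditioned by the last vowel: -di when the last vowel of the stem is a high vowel (*nirzihtu*, *auwri*); -olo when the last vowel of the stem is a non-high vowel (*fidana*, *nio*).
*vadi*: last vowel = /i/, a high vowel → -di → *vadidi*.

vadidi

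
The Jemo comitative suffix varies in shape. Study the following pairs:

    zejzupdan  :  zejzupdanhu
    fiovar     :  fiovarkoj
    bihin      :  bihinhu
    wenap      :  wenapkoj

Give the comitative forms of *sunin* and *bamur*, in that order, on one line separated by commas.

suninhu, bamurkoj

The pattern is nasality of the final consonant: -hu when the stem ends in a nasal (*zejzupdan*, *bihin*); -koj when the stem ends in a non-nasal consonant (*fiovar*, *wenap*).
*sunin* — final consonant /n/ (a nasal) → -hu → *suninhu*.
Since the final consonant of *bamur* is /r/ (non-nasal), it takes -koj, giving *bamurkoj*.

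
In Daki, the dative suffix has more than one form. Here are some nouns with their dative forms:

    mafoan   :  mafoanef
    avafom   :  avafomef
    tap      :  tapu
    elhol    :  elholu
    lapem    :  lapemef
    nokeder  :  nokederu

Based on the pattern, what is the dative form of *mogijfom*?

mogijfomef

The pattern is nasality of the final consonant: -ef when the stem ends in a nasal (*mafoan*, *avafom*, *lapem*); -u when the stem ends in a non-nasal consonant (*tap*, *elhol*, *nokeder*).
Since the final consonant of *mogijfom* is /m/ (a nasal), it takes -ef, giving *mogijfomef*.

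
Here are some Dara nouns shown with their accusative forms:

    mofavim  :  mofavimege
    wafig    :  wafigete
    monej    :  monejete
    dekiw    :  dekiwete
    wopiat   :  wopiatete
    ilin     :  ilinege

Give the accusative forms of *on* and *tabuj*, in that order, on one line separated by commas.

The alternation tracks the final consonant of the stem — -ege when the stem ends in a nasal (*mofavim*, *ilin*); -ete when the stem ends in a non-nasal consonant (*wafig*, *monej*, *dekiw*, *wopiat*).
The final consonant of *on* is /n/, which is a nasal, so the suffix is -ege, giving *onege*.
Since the final consonant of *tabuj* is /j/ (non-nasal), it takes -ete, giving *tabujete*.

onege, tabujete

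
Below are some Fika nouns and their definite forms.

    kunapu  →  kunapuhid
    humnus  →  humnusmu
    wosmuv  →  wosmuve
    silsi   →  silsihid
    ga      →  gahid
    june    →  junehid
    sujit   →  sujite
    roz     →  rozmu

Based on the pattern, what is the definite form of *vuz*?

vuzmu

The suffix is conditioned by the final sound: -mu when the stem ends in a sibilant (*humnus*, *roz*); -e when the stem ends in a non-sibilant consonant (*wosmuv*, *sujit*); -hid when the stem ends in a vowel (*kunapu*, *silsi*, *ga*, *june*).
*vuz* — final sound /z/ (a sibilant) → -mu → *vuzmu*.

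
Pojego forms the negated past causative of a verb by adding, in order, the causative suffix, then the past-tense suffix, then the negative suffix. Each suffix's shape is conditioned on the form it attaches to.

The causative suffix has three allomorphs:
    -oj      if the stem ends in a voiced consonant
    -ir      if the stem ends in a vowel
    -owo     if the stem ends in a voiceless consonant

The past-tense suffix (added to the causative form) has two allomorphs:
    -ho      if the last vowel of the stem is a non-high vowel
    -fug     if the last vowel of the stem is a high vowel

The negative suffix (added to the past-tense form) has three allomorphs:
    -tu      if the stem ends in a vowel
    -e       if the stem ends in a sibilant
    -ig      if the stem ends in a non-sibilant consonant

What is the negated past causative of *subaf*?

*subaf*: final sound = /f/, a voiceless consonant → -owo → *subafowo*.
The causative form *subafowo*: last vowel = /o/, a non-high vowel → -ho → *subafowoho*.
Since the final sound of the past-tense form *subafowoho* is /o/ (a vowel), it takes -tu, giving *subafowohotu*.

subafowohotu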